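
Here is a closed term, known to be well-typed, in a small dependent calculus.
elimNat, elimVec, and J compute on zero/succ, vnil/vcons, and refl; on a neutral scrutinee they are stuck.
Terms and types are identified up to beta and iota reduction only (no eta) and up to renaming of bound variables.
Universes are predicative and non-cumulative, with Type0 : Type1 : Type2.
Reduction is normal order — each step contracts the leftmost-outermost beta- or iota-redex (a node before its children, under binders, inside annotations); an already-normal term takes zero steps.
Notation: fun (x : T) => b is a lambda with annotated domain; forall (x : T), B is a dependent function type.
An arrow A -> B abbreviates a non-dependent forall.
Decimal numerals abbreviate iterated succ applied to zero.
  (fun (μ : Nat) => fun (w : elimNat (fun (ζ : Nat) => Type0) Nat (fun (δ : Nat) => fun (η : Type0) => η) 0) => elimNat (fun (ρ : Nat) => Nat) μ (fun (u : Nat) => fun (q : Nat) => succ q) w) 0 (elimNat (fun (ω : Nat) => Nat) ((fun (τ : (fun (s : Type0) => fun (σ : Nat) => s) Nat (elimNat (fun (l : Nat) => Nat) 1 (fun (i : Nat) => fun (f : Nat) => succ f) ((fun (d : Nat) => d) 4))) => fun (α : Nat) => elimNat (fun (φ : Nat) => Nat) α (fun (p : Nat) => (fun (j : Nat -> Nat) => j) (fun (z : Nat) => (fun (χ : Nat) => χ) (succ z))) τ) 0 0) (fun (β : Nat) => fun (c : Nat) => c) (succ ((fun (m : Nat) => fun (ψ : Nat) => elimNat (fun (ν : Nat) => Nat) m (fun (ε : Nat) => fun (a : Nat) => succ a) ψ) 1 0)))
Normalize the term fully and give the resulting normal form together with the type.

resulting normal form:
  0
the term's type:
  Nat


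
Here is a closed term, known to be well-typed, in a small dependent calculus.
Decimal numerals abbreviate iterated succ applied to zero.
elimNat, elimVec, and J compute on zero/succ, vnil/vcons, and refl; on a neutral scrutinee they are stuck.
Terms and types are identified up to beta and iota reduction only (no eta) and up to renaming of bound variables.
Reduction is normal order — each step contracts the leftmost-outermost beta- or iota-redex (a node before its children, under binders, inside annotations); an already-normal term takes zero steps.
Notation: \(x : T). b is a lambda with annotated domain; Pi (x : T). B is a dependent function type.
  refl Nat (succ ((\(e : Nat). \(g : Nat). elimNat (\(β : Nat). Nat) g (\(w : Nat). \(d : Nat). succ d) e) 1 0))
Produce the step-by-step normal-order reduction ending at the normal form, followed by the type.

normal-order reduction sequence:
  refl Nat (succ ((\(e : Nat). \(g : Nat). elimNat (\(β : Nat). Nat) g (\(w : Nat). \(d : Nat). succ d) e) 1 0))
  ~> refl Nat (succ ((\(e : Nat). elimNat (\(g : Nat). Nat) e (\(β : Nat). \(w : Nat). succ w) 1) 0))
  ~> refl Nat (succ (elimNat (\(e : Nat). Nat) 0 (\(g : Nat). \(β : Nat). succ β) 1))
  ~> refl Nat (succ ((\(e : Nat). \(g : Nat). succ g) 0 (elimNat (\(β : Nat). Nat) 0 (\(w : Nat). \(d : Nat). succ d) 0)))
  ~> refl Nat (succ ((\(e : Nat). succ e) (elimNat (\(g : Nat). Nat) 0 (\(β : Nat). \(w : Nat). succ w) 0)))
  ~> refl Nat (succ (succ (elimNat (\(e : Nat). Nat) 0 (\(g : Nat). \(β : Nat). succ β) 0)))
  ~> refl Nat 2
type:
  Eq Nat 2 2


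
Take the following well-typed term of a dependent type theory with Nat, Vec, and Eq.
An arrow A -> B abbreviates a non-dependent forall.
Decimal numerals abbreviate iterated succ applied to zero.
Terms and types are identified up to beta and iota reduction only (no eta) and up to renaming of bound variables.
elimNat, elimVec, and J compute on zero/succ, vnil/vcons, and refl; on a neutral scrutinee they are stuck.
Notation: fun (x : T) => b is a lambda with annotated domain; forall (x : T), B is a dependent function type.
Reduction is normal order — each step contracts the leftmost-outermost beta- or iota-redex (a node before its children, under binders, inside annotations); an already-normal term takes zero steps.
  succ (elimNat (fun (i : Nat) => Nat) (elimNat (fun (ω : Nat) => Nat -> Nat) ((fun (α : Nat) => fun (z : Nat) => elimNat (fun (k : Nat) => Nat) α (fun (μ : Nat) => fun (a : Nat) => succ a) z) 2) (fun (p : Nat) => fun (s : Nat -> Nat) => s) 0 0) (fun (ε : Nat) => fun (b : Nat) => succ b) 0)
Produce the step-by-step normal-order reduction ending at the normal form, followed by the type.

normal-order reduction sequence:
  succ (elimNat (fun (i : Nat) => Nat) (elimNat (fun (ω : Nat) => Nat -> Nat) ((fun (α : Nat) => fun (z : Nat) => elimNat (fun (k : Nat) => Nat) α (fun (μ : Nat) => fun (a : Nat) => succ a) z) 2) (fun (p : Nat) => fun (s : Nat -> Nat) => s) 0 0) (fun (ε : Nat) => fun (b : Nat) => succ b) 0)
  ~> succ (elimNat (fun (i : Nat) => Nat -> Nat) ((fun (ω : Nat) => fun (α : Nat) => elimNat (fun (z : Nat) => Nat) ω (fun (k : Nat) => fun (μ : Nat) => succ μ) α) 2) (fun (a : Nat) => fun (p : Nat -> Nat) => p) 0 0)
  ~> succ ((fun (i : Nat) => fun (ω : Nat) => elimNat (fun (α : Nat) => Nat) i (fun (z : Nat) => fun (k : Nat) => succ k) ω) 2 0)
  ~> succ ((fun (i : Nat) => elimNat (fun (ω : Nat) => Nat) 2 (fun (α : Nat) => fun (z : Nat) => succ z) i) 0)
  ~> succ (elimNat (fun (i : Nat) => Nat) 2 (fun (ω : Nat) => fun (α : Nat) => succ α) 0)
  ~> 3
the term's type:
  Nat


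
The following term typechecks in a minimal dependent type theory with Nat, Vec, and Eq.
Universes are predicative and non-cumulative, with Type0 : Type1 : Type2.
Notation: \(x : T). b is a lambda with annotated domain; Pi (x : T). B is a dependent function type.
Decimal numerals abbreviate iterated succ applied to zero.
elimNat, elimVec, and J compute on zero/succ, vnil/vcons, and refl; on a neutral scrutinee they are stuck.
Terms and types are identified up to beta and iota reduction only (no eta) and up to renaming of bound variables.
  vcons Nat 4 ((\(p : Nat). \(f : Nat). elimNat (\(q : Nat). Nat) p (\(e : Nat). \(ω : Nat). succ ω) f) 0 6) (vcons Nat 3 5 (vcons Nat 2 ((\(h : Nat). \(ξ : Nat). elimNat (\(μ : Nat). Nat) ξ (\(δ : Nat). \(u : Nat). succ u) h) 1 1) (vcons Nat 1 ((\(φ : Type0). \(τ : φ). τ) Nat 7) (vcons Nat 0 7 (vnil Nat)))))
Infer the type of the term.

inferred type:
  Vec Nat 5


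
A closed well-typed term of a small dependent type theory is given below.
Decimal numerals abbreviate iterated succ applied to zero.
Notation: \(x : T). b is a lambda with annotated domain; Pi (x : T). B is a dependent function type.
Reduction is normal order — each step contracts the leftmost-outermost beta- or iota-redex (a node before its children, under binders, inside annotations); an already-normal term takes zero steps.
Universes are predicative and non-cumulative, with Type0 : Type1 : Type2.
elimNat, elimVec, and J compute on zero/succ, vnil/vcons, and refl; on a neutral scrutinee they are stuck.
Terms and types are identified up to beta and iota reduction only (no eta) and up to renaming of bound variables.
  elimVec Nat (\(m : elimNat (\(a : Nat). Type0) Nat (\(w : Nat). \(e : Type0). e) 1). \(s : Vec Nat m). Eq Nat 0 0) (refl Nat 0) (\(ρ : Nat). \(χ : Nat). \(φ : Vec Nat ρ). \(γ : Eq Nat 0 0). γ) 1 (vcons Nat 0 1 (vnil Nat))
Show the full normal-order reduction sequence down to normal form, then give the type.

normal-order reduction:
  elimVec Nat (\(m : elimNat (\(a : Nat). Type0) Nat (\(w : Nat). \(e : Type0). e) 1). \(s : Vec Nat m). Eq Nat 0 0) (refl Nat 0) (\(ρ : Nat). \(χ : Nat). \(φ : Vec Nat ρ). \(γ : Eq Nat 0 0). γ) 1 (vcons Nat 0 1 (vnil Nat))
  ~> (\(m : Nat). \(a : Nat). \(w : Vec Nat m). \(e : Eq Nat 0 0). e) 0 1 (vnil Nat) (elimVec Nat (\(s : elimNat (\(ρ : Nat). Type0) Nat (\(χ : Nat). \(φ : Type0). φ) 1). \(γ : Vec Nat s). Eq Nat 0 0) (refl Nat 0) (\(θ : Nat). \(σ : Nat). \(v : Vec Nat θ). \(g : Eq Nat 0 0). g) 0 (vnil Nat))
  ~> (\(m : Nat). \(a : Vec Nat 0). \(w : Eq Nat 0 0). w) 1 (vnil Nat) (elimVec Nat (\(e : elimNat (\(s : Nat). Type0) Nat (\(ρ : Nat). \(χ : Type0). χ) 1). \(φ : Vec Nat e). Eq Nat 0 0) (refl Nat 0) (\(γ : Nat). \(θ : Nat). \(σ : Vec Nat γ). \(v : Eq Nat 0 0). v) 0 (vnil Nat))
  ~> (\(m : Vec Nat 0). \(a : Eq Nat 0 0). a) (vnil Nat) (elimVec Nat (\(w : elimNat (\(e : Nat). Type0) Nat (\(s : Nat). \(ρ : Type0). ρ) 1). \(χ : Vec Nat w). Eq Nat 0 0) (refl Nat 0) (\(φ : Nat). \(γ : Nat). \(θ : Vec Nat φ). \(σ : Eq Nat 0 0). σ) 0 (vnil Nat))
  ~> (\(m : Eq Nat 0 0). m) (elimVec Nat (\(a : elimNat (\(w : Nat). Type0) Nat (\(e : Nat). \(s : Type0). s) 1). \(ρ : Vec Nat a). Eq Nat 0 0) (refl Nat 0) (\(χ : Nat). \(φ : Nat). \(γ : Vec Nat χ). \(θ : Eq Nat 0 0). θ) 0 (vnil Nat))
  ~> elimVec Nat (\(m : elimNat (\(a : Nat). Type0) Nat (\(w : Nat). \(e : Type0). e) 1). \(s : Vec Nat m). Eq Nat 0 0) (refl Nat 0) (\(ρ : Nat). \(χ : Nat). \(φ : Vec Nat ρ). \(γ : Eq Nat 0 0). γ) 0 (vnil Nat)
  ~> refl Nat 0
type:
  Eq Nat 0 0


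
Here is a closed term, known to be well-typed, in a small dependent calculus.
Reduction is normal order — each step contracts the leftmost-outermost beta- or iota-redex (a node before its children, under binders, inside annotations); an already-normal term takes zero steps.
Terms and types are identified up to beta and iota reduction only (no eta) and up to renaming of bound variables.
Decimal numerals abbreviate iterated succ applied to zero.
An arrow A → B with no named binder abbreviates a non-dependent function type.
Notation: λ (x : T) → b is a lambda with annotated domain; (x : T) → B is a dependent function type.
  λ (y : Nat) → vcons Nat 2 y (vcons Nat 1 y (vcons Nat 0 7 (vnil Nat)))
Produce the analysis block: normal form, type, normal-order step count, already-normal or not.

resulting normal form:
  λ (y : Nat) → vcons Nat 2 y (vcons Nat 1 y (vcons Nat 0 7 (vnil Nat)))
type:
  Nat → Vec Nat 3
reduction steps (normal order): 0
already normal: yes


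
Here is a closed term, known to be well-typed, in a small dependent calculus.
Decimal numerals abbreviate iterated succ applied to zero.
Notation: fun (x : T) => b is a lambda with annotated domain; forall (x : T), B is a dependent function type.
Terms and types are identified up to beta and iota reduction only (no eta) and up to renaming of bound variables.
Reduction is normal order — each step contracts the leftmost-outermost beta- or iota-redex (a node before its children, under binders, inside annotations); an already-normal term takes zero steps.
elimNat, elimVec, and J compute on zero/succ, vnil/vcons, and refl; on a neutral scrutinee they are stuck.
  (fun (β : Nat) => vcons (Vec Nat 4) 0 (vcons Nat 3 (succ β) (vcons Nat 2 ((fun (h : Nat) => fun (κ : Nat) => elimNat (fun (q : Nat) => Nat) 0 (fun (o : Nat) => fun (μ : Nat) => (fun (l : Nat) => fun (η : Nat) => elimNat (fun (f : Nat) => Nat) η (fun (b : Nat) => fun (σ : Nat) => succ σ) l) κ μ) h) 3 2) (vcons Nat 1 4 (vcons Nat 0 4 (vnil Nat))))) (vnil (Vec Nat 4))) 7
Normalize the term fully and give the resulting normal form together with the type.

resulting normal form:
  vcons (Vec Nat 4) 0 (vcons Nat 3 8 (vcons Nat 2 6 (vcons Nat 1 4 (vcons Nat 0 4 (vnil Nat))))) (vnil (Vec Nat 4))
the term's type:
  Vec (Vec Nat 4) 1
observation: the first redex contracted is a beta-redex; the normal form is reached in 40 normal-order steps.


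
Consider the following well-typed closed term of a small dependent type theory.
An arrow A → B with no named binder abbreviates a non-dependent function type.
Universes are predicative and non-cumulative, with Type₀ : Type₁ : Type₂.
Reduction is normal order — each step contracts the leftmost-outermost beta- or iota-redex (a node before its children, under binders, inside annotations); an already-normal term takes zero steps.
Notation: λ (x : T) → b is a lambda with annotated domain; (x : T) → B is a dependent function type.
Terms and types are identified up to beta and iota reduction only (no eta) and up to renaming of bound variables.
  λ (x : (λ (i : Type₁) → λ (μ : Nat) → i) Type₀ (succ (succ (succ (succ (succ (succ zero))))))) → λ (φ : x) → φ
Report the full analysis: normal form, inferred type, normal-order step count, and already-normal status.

reduced normal form:
  λ (x : Type₀) → λ (i : x) → i
the term's type:
  (x : Type₀) → x → x
normal-order step count: 2
already normal: no
first contracted redex: a beta-redex


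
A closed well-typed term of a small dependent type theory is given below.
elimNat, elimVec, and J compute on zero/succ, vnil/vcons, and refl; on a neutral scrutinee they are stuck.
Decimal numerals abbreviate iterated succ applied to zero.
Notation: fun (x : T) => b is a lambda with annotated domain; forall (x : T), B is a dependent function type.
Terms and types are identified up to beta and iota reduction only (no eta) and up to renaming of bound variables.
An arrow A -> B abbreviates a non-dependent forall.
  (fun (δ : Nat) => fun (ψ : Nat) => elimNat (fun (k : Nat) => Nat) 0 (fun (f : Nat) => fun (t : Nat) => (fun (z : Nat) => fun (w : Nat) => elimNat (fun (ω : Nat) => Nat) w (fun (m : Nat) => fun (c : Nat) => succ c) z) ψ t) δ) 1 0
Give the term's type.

the term's type:
  Nat


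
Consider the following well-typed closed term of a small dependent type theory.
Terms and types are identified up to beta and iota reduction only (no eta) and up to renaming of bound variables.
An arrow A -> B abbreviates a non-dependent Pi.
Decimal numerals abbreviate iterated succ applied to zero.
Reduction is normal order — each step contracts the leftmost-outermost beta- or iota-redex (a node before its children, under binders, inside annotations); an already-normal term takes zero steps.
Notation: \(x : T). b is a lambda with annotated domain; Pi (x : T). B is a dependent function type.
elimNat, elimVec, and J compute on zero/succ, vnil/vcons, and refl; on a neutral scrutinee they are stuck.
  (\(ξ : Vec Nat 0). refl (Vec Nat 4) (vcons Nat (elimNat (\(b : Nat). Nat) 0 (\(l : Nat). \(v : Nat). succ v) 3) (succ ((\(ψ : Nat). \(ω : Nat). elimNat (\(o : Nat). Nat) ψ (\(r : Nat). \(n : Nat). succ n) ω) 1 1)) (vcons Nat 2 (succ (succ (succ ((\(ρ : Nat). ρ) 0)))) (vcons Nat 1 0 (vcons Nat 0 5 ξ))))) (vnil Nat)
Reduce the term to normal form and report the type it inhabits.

normal form:
  refl (Vec Nat 4) (vcons Nat 3 3 (vcons Nat 2 3 (vcons Nat 1 0 (vcons Nat 0 5 (vnil Nat)))))
inferred type:
  Eq (Vec Nat 4) (vcons Nat 3 3 (vcons Nat 2 3 (vcons Nat 1 0 (vcons Nat 0 5 (vnil Nat))))) (vcons Nat 3 3 (vcons Nat 2 3 (vcons Nat 1 0 (vcons Nat 0 5 (vnil Nat)))))
observation: the term reaches its normal form after 18 normal-order steps.


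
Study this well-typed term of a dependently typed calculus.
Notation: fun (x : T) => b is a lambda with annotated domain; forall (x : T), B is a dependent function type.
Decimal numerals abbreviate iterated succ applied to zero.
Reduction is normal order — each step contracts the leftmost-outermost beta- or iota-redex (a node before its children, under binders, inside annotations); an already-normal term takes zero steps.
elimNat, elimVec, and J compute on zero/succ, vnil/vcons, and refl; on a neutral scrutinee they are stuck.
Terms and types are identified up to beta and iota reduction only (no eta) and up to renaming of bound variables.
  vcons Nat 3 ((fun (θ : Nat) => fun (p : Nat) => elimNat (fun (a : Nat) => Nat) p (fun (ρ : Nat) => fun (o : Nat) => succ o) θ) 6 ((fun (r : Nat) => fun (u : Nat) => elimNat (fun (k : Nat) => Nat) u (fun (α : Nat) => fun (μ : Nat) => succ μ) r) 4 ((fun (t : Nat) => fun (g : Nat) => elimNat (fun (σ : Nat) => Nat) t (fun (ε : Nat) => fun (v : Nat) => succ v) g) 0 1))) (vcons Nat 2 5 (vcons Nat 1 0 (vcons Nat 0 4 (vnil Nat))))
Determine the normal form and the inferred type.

reduced normal form:
  vcons Nat 3 11 (vcons Nat 2 5 (vcons Nat 1 0 (vcons Nat 0 4 (vnil Nat))))
type:
  Vec Nat 4
observation: 42 normal-order steps separate the term from its normal form.


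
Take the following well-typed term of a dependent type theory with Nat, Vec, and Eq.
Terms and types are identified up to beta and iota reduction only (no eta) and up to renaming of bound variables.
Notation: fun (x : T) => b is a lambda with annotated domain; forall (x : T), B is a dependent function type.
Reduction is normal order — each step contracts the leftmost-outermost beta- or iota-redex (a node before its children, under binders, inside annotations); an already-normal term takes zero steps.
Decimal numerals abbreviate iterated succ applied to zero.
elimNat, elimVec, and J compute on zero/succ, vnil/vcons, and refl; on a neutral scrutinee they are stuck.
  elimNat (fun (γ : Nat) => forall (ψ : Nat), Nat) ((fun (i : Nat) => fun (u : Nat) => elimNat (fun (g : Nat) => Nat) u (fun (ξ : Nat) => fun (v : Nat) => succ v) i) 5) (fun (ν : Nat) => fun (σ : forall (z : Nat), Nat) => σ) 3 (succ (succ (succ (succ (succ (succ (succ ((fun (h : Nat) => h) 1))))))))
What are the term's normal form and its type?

resulting normal form:
  13
type:
  Nat


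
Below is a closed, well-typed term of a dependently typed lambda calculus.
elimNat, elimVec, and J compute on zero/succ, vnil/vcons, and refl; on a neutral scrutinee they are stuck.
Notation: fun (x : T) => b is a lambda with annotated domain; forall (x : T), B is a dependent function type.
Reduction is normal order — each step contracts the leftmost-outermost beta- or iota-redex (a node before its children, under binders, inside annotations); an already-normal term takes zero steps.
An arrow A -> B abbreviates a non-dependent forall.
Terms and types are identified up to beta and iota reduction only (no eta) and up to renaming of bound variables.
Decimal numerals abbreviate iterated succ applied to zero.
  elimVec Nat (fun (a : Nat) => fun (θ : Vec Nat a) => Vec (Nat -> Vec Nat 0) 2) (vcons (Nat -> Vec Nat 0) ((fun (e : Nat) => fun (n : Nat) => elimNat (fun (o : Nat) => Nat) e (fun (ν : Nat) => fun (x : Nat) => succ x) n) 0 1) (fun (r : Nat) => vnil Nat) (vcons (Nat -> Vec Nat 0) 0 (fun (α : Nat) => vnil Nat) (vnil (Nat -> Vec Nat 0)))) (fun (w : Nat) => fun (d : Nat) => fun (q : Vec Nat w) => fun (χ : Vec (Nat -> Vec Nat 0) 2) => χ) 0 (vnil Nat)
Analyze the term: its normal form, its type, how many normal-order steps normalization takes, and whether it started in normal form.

reduced normal form:
  vcons (Nat -> Vec Nat 0) 1 (fun (a : Nat) => vnil Nat) (vcons (Nat -> Vec Nat 0) 0 (fun (θ : Nat) => vnil Nat) (vnil (Nat -> Vec Nat 0)))
the term's type:
  Vec (Nat -> Vec Nat 0) 2
reduction steps (normal order): 7
already normal: no
first redex: an elimVec iota-redex


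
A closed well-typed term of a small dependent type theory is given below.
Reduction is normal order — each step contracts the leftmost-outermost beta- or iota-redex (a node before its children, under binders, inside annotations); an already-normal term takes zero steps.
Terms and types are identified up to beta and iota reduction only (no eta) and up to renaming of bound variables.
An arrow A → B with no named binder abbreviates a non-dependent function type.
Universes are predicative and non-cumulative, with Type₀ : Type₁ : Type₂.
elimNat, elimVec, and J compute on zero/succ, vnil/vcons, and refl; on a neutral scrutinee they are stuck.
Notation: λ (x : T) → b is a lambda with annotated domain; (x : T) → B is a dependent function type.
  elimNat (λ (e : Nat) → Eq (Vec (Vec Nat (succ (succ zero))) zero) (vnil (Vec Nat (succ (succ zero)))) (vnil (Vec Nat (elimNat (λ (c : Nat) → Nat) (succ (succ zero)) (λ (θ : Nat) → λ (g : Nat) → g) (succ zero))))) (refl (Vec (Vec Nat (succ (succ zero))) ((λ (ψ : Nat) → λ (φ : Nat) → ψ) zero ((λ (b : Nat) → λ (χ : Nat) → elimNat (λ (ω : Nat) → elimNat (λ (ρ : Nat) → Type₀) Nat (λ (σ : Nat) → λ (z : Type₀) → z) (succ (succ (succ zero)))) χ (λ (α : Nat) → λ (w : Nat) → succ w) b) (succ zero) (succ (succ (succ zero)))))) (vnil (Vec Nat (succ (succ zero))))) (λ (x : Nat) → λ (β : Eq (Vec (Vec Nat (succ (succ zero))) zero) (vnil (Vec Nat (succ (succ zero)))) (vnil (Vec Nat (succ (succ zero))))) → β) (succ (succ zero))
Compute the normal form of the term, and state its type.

resulting normal form:
  refl (Vec (Vec Nat (succ (succ zero))) zero) (vnil (Vec Nat (succ (succ zero))))
the term's type:
  Eq (Vec (Vec Nat (succ (succ zero))) zero) (vnil (Vec Nat (succ (succ zero)))) (vnil (Vec Nat (succ (succ zero))))
observation: 9 normal-order steps separate the term from its normal form.


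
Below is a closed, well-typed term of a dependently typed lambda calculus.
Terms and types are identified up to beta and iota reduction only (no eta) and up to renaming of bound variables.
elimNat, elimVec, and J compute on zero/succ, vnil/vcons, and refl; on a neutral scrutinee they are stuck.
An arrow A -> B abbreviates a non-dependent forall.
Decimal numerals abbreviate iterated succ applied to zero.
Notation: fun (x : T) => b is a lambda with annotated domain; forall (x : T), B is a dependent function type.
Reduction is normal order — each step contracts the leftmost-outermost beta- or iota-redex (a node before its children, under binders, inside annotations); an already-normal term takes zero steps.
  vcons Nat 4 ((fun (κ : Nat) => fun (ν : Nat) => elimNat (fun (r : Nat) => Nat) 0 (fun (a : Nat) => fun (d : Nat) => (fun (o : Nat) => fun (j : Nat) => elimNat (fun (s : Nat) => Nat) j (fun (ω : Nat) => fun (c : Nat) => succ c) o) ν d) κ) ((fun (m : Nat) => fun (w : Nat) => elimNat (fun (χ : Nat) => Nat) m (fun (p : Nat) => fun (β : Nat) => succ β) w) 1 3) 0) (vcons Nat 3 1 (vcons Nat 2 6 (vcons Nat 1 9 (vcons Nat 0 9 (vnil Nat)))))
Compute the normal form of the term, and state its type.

reduced normal form:
  vcons Nat 4 0 (vcons Nat 3 1 (vcons Nat 2 6 (vcons Nat 1 9 (vcons Nat 0 9 (vnil Nat)))))
inferred type:
  Vec Nat 5
observation: 30 normal-order steps separate the term from its normal form.


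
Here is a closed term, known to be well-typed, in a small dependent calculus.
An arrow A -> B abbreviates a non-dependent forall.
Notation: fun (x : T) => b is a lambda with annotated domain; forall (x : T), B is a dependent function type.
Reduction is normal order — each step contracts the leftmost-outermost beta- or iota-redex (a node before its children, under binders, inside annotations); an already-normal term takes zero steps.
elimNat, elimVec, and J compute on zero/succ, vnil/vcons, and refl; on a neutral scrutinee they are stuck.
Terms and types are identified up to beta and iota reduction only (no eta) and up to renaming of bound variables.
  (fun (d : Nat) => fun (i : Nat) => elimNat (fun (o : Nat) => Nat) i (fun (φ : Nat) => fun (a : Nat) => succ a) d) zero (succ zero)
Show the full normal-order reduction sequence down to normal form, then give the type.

normal-order reduction sequence:
  (fun (d : Nat) => fun (i : Nat) => elimNat (fun (o : Nat) => Nat) i (fun (φ : Nat) => fun (a : Nat) => succ a) d) zero (succ zero)
  ~> (fun (d : Nat) => elimNat (fun (i : Nat) => Nat) d (fun (o : Nat) => fun (φ : Nat) => succ φ) zero) (succ zero)
  ~> elimNat (fun (d : Nat) => Nat) (succ zero) (fun (i : Nat) => fun (o : Nat) => succ o) zero
  ~> succ zero
the term's type:
  Nat


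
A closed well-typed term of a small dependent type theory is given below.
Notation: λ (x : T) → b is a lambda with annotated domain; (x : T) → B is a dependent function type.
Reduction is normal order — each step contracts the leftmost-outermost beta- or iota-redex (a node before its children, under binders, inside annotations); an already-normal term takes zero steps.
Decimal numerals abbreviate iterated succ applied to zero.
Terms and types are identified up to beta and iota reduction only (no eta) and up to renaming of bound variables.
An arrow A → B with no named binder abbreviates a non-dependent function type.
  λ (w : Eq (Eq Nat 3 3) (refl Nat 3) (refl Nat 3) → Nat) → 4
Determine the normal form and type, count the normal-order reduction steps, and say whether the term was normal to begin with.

reduced normal form:
  λ (w : Eq (Eq Nat 3 3) (refl Nat 3) (refl Nat 3) → Nat) → 4
type:
  (Eq (Eq Nat 3 3) (refl Nat 3) (refl Nat 3) → Nat) → Nat
reduction steps (normal order): 0
started in normal form: yes


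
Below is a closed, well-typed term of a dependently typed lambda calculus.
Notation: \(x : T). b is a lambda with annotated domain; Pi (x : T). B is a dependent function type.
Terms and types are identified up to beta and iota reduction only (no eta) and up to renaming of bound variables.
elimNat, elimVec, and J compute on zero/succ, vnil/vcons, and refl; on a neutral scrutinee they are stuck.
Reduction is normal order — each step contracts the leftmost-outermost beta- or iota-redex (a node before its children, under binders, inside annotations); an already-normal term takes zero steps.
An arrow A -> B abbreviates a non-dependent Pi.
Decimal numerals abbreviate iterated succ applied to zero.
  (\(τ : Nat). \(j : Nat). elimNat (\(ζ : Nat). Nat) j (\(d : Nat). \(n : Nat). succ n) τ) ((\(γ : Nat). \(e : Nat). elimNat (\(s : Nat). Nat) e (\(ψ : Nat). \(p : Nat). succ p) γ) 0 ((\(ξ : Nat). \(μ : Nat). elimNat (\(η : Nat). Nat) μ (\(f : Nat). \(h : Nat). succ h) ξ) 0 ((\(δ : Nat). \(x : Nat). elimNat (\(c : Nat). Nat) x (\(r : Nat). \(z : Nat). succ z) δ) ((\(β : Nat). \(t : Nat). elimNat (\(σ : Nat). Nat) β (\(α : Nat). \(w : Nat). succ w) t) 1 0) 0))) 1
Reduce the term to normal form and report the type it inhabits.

normal form:
  2
the term's type:
  Nat


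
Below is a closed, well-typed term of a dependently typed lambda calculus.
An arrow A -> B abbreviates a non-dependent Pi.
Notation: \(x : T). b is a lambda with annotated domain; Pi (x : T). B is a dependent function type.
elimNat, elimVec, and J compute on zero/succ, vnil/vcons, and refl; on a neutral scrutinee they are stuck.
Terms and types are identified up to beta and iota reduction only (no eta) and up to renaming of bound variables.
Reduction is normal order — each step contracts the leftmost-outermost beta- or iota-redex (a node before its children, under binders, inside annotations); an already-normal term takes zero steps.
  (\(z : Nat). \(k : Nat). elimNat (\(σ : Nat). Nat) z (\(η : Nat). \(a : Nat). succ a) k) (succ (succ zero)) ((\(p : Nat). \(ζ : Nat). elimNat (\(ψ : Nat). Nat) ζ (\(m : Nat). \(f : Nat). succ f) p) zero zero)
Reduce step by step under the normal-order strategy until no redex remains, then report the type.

normal-order reduction sequence:
  (\(z : Nat). \(k : Nat). elimNat (\(σ : Nat). Nat) z (\(η : Nat). \(a : Nat). succ a) k) (succ (succ zero)) ((\(p : Nat). \(ζ : Nat). elimNat (\(ψ : Nat). Nat) ζ (\(m : Nat). \(f : Nat). succ f) p) zero zero)
  ~> (\(z : Nat). elimNat (\(k : Nat). Nat) (succ (succ zero)) (\(σ : Nat). \(η : Nat). succ η) z) ((\(a : Nat). \(p : Nat). elimNat (\(ζ : Nat). Nat) p (\(ψ : Nat). \(m : Nat). succ m) a) zero zero)
  ~> elimNat (\(z : Nat). Nat) (succ (succ zero)) (\(k : Nat). \(σ : Nat). succ σ) ((\(η : Nat). \(a : Nat). elimNat (\(p : Nat). Nat) a (\(ζ : Nat). \(ψ : Nat). succ ψ) η) zero zero)
  ~> elimNat (\(z : Nat). Nat) (succ (succ zero)) (\(k : Nat). \(σ : Nat). succ σ) ((\(η : Nat). elimNat (\(a : Nat). Nat) η (\(p : Nat). \(ζ : Nat). succ ζ) zero) zero)
  ~> elimNat (\(z : Nat). Nat) (succ (succ zero)) (\(k : Nat). \(σ : Nat). succ σ) (elimNat (\(η : Nat). Nat) zero (\(a : Nat). \(p : Nat). succ p) zero)
  ~> elimNat (\(z : Nat). Nat) (succ (succ zero)) (\(k : Nat). \(σ : Nat). succ σ) zero
  ~> succ (succ zero)
type:
  Nat


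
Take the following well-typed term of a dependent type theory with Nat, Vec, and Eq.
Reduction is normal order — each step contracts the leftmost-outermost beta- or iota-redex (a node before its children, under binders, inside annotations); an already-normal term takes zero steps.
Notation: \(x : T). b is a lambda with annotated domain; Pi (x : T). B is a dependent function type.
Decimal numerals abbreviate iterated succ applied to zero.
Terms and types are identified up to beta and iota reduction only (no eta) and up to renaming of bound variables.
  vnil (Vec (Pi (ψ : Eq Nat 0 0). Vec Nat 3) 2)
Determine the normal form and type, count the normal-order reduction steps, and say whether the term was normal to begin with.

reduced normal form:
  vnil (Vec (Pi (ψ : Eq Nat 0 0). Vec Nat 3) 2)
type:
  Vec (Vec (Pi (ψ : Eq Nat 0 0). Vec Nat 3) 2) 0
reduction steps (normal order): 0
started in normal form: yes


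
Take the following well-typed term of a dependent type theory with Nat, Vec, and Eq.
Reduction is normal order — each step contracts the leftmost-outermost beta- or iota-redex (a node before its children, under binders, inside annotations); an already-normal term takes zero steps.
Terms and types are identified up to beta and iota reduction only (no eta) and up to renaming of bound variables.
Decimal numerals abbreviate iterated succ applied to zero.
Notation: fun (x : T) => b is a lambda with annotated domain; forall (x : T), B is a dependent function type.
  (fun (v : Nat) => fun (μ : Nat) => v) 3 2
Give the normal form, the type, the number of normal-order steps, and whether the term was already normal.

resulting normal form:
  3
the term's type:
  Nat
steps to reach normal form (normal order): 2
term was already normal: no
first contracted redex: a beta-redex


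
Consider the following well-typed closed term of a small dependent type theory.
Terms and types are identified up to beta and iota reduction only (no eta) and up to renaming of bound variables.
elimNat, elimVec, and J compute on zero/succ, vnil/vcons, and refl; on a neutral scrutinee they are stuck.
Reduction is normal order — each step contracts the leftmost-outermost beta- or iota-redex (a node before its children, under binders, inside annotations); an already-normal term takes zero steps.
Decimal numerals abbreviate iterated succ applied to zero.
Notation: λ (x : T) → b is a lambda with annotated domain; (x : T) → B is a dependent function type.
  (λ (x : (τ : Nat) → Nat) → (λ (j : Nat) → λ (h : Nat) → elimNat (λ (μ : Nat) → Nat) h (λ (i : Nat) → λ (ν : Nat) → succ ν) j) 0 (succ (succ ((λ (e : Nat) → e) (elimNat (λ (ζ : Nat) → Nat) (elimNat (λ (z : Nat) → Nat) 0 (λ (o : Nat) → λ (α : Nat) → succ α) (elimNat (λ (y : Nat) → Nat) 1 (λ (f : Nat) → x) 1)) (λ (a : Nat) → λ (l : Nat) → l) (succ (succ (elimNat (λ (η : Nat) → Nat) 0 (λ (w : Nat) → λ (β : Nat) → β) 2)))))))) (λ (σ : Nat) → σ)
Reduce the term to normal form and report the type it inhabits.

normal form:
  3
the term's type:
  Nat


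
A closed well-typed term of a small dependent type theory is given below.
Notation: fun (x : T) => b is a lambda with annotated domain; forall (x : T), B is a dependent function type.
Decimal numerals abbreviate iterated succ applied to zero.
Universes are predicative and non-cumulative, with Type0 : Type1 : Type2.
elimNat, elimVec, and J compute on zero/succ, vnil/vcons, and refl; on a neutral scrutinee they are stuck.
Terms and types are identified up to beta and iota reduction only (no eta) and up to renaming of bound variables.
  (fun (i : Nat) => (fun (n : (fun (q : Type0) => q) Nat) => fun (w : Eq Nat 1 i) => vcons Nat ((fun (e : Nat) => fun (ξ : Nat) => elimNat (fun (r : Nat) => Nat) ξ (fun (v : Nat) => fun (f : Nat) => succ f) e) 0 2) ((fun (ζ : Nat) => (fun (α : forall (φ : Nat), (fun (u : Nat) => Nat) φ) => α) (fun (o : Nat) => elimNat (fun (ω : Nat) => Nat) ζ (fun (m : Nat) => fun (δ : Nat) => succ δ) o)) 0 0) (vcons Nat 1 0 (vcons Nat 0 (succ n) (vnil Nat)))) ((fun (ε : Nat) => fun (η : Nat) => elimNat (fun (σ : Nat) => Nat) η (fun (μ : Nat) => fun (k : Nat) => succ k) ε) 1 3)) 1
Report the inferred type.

the term's type:
  forall (i : Eq Nat 1 1), Vec Nat 3


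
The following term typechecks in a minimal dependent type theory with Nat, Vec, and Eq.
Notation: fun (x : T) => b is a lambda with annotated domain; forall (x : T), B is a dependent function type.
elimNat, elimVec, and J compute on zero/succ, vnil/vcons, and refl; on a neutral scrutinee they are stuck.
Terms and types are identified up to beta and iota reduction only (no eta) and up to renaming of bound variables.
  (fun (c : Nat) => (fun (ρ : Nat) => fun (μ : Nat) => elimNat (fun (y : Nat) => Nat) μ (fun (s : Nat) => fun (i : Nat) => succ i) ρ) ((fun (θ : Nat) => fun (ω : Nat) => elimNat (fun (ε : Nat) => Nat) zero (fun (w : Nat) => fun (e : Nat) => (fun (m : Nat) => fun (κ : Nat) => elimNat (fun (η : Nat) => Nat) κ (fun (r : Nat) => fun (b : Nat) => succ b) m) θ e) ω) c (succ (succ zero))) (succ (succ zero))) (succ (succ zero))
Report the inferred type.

the term's type:
  Nat


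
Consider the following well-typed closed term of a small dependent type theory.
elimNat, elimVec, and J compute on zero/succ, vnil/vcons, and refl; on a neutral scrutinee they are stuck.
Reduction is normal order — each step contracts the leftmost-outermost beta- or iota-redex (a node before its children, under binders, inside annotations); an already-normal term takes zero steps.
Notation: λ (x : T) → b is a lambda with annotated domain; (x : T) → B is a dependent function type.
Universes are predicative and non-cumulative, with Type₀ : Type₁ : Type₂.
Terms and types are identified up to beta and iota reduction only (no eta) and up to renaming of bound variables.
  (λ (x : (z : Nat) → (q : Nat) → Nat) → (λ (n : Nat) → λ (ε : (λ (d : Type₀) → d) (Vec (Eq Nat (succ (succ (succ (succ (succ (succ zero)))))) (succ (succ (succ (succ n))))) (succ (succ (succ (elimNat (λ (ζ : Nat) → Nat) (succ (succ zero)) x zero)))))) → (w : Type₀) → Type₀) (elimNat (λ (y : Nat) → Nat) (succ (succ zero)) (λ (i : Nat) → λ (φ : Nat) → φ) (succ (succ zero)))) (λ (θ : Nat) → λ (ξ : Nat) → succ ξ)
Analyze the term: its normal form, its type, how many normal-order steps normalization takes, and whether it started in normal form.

resulting normal form:
  λ (x : Vec (Eq Nat (succ (succ (succ (succ (succ (succ zero)))))) (succ (succ (succ (succ (succ (succ zero))))))) (succ (succ (succ (succ (succ zero)))))) → (z : Type₀) → Type₀
type:
  (x : Vec (Eq Nat (succ (succ (succ (succ (succ (succ zero)))))) (succ (succ (succ (succ (succ (succ zero))))))) (succ (succ (succ (succ (succ zero)))))) → Type₁
reduction steps (normal order): 11
started in normal form: no
first contracted redex: a beta-redex


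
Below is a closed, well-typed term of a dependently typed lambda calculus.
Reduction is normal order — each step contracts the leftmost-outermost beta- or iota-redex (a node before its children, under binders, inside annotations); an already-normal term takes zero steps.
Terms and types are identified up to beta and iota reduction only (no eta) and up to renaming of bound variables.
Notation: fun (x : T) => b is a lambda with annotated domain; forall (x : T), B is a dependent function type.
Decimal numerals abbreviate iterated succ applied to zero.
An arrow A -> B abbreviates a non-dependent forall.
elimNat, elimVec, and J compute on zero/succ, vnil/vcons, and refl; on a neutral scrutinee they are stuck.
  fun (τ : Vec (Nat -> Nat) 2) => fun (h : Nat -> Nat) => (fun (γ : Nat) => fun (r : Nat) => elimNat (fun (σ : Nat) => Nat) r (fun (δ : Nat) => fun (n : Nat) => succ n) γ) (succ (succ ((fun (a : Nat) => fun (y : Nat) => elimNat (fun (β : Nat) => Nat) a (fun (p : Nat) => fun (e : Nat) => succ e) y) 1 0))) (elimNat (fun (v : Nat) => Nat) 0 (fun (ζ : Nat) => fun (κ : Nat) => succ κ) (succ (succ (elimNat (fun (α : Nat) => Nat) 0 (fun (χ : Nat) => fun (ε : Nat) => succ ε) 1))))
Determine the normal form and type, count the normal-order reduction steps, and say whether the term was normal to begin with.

reduced normal form:
  fun (τ : Vec (Nat -> Nat) 2) => fun (h : Nat -> Nat) => 6
inferred type:
  Vec (Nat -> Nat) 2 -> (Nat -> Nat) -> Nat
reduction steps (normal order): 29
already normal: no
first redex: a beta-redex


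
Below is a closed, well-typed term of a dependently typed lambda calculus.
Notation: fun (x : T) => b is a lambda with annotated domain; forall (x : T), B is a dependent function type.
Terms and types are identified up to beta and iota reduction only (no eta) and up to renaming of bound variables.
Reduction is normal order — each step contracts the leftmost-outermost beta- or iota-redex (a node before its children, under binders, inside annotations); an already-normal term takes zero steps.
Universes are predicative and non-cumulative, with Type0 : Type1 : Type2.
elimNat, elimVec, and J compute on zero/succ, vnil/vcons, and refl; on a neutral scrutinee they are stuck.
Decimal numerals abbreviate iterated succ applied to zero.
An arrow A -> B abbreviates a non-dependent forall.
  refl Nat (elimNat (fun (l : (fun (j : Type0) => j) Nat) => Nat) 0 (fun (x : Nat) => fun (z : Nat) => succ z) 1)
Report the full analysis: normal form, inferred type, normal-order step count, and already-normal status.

resulting normal form:
  refl Nat 1
type:
  Eq Nat 1 1
steps to reach normal form (normal order): 4
already normal: no
first redex: an elimNat iota-redex


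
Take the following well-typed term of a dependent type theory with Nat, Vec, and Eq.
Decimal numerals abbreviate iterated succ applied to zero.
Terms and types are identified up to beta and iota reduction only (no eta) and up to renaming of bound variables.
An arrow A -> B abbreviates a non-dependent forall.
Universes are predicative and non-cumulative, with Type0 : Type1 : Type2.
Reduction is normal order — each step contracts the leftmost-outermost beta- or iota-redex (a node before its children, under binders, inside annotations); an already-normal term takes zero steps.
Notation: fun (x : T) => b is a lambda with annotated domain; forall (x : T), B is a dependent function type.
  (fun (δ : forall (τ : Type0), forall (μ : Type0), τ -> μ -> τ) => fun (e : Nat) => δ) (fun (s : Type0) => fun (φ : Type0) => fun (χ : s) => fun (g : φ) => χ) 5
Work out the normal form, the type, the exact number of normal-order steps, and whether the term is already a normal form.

resulting normal form:
  fun (δ : Type0) => fun (τ : Type0) => fun (μ : δ) => fun (e : τ) => μ
type:
  forall (δ : Type0), forall (τ : Type0), δ -> τ -> δ
reduction steps (normal order): 2
started in normal form: no
first contracted redex: a beta-redex


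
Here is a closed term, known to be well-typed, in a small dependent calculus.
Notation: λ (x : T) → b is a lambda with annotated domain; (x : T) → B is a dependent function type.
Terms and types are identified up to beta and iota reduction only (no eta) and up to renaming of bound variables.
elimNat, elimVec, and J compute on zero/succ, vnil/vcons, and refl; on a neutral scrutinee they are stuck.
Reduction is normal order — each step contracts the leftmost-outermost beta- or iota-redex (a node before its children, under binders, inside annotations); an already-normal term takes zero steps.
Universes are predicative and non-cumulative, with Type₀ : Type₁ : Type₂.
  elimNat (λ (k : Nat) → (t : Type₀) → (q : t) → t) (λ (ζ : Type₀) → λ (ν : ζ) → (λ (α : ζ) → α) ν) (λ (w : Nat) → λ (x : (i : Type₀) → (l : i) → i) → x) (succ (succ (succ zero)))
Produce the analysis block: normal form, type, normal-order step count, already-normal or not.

normal form:
  λ (k : Type₀) → λ (t : k) → t
the term's type:
  (k : Type₀) → (t : k) → k
steps to reach normal form (normal order): 11
term was already normal: no
first redex: an elimNat iota-redex


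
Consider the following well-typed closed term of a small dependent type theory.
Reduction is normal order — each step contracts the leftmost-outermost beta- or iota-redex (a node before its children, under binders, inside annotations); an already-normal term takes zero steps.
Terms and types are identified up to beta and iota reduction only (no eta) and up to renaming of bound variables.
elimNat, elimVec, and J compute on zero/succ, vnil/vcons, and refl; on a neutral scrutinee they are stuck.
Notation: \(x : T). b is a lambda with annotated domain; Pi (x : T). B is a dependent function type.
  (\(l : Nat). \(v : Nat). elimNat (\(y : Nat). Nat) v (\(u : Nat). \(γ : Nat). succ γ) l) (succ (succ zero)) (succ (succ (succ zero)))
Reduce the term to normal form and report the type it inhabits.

normal form:
  succ (succ (succ (succ (succ zero))))
inferred type:
  Nat
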